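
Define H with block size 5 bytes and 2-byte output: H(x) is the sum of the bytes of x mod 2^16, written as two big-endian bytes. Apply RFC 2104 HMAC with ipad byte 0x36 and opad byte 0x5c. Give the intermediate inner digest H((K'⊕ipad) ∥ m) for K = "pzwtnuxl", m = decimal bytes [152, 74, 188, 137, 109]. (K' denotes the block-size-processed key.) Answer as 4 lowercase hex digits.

Key "pzwtnuxl" = 70 7a 77 74 6e 75 78 6c is 8 bytes > B = 5, so hash it first: H(key) = 03 9c, then zero-pad to 5 bytes: K' = 03 9c 00 00 00.
K' ⊕ ipad = 35 aa 36 36 36.
Inner input = 35 aa 36 36 36 ∥ 98 4a bc 89 6d.
Inner hash: sum = 53+170+54+54+54+152+74+188+137+109 = 1045 → 04 15.

0415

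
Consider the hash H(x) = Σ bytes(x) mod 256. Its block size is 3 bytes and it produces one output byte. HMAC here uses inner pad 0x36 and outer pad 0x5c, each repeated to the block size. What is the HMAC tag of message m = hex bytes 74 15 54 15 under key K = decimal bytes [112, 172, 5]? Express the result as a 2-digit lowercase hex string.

7a

Key decimal bytes [112, 172, 5] = 70 ac 05 is exactly B = 3 bytes: K' = 70 ac 05.
K' ⊕ ipad = 46 9a 33.  K' ⊕ opad = 2c f0 59.
Inner input = (K'⊕ipad) ∥ m = 46 9a 33 ∥ 74 15 54 15.
Inner hash: sum = 70+154+51+116+21+84+21 = 517; mod 256 = 5 → 05.
Outer input = (K'⊕opad) ∥ inner = 2c f0 59 ∥ 05.
Outer hash (tag): sum = 44+240+89+5 = 378; mod 256 = 122 → 7a.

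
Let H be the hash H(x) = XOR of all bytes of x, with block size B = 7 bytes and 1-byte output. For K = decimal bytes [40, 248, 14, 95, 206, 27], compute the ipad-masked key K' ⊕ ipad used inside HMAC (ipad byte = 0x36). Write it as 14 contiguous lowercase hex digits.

1ece3869f82d36

Key decimal bytes [40, 248, 14, 95, 206, 27] = 28 f8 0e 5f ce 1b is 6 bytes ≤ B = 7; zero-pad to 7 bytes: K' = 28 f8 0e 5f ce 1b 00.
XOR each byte with 0x36: 28⊕36=1e, f8⊕36=ce, 0e⊕36=38, 5f⊕36=69, ce⊕36=f8, 1b⊕36=2d, 00⊕36=36.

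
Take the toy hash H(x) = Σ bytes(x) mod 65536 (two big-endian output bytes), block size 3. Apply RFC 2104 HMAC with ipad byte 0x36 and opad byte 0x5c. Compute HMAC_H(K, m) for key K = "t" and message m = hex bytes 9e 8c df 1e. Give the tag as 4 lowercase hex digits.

01b7

Key "t" = 74 is 1 byte ≤ B = 3; zero-pad to 3 bytes: K' = 74 00 00.
K' ⊕ ipad = 42 36 36.  K' ⊕ opad = 28 5c 5c.
Inner input = (K'⊕ipad) ∥ m = 42 36 36 ∥ 9e 8c df 1e.
Inner hash: sum = 66+54+54+158+140+223+30 = 725 → 02 d5.
Outer input = (K'⊕opad) ∥ inner = 28 5c 5c ∥ 02 d5.
Outer hash (tag): sum = 40+92+92+2+213 = 439 → 01 b7.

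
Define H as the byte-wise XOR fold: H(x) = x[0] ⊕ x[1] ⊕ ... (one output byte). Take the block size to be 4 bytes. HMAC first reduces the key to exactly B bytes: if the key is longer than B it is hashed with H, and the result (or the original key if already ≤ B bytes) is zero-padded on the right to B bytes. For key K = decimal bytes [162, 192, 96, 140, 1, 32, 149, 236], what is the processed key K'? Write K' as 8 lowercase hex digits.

|K| = 8 > B = 4, so first hash the key.
H(K): XOR a2⊕c0⊕60⊕8c⊕01⊕20⊕95⊕ec = d6.
Zero-pad H(K) = d6 to 4 bytes: K' = d6 00 00 00.

d6000000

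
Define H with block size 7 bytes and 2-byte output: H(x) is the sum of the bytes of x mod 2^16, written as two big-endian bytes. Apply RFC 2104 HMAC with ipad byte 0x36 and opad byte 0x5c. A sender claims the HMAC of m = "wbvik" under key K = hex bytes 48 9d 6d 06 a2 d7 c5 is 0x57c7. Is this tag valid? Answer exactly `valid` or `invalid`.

Key hex bytes 48 9d 6d 06 a2 d7 c5 is exactly B = 7 bytes: K' = 48 9d 6d 06 a2 d7 c5.
K' ⊕ ipad = 7e ab 5b 30 94 e1 f3; K' ⊕ opad = 14 c1 31 5a fe 8b 99.
Inner hash: sum = 126+171+91+48+148+225+243+119+98+118+105+107 = 1599 → 06 3f.
Outer hash (recomputed tag): sum = 20+193+49+90+254+139+153+6+63 = 967 → 03 c7.
Recomputed tag = 03c7; claimed = 57c7 → mismatch.

invalid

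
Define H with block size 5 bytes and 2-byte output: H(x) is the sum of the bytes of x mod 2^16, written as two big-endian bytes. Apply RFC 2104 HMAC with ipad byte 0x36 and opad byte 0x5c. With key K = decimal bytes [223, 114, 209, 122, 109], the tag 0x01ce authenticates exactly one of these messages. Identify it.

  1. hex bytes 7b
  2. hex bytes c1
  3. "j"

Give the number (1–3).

Key decimal bytes [223, 114, 209, 122, 109] = df 72 d1 7a 6d is exactly B = 5 bytes: K' = df 72 d1 7a 6d.
K' ⊕ ipad = e9 44 e7 4c 5b; K' ⊕ opad = 83 2e 8d 26 31.
m1: inner = H(e9 44 e7 4c 5b 7b) = 03 36; tag = H(83 2e 8d 26 31 03 36) = 01ce ← matches
m2: inner = H(e9 44 e7 4c 5b c1) = 03 7c; tag = H(83 2e 8d 26 31 03 7c) = 0214
m3: inner = H(e9 44 e7 4c 5b 6a) = 03 25; tag = H(83 2e 8d 26 31 03 25) = 01bd

1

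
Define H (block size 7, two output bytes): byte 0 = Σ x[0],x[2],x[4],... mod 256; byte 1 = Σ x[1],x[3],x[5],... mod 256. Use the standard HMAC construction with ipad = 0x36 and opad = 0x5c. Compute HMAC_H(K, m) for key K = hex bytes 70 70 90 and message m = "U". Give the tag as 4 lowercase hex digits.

b73c

Key hex bytes 70 70 90 is 3 bytes ≤ B = 7; zero-pad to 7 bytes: K' = 70 70 90 00 00 00 00.
K' ⊕ ipad = 46 46 a6 36 36 36 36.  K' ⊕ opad = 2c 2c cc 5c 5c 5c 5c.
Inner input = (K'⊕ipad) ∥ m = 46 46 a6 36 36 36 36 ∥ 55.
Inner hash: even-index sum = 344 mod 256 = 88; odd-index sum = 263 mod 256 = 7 → 58 07.
Outer input = (K'⊕opad) ∥ inner = 2c 2c cc 5c 5c 5c 5c ∥ 58 07.
Outer hash (tag): even-index sum = 439 mod 256 = 183; odd-index sum = 316 mod 256 = 60 → b7 3c.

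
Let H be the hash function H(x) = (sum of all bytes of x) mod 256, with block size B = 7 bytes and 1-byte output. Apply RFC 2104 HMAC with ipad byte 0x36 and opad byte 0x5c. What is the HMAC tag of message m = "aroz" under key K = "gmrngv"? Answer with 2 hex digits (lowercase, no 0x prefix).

58

Key "gmrngv" = 67 6d 72 6e 67 76 is 6 bytes ≤ B = 7; zero-pad to 7 bytes: K' = 67 6d 72 6e 67 76 00.
K' ⊕ ipad = 51 5b 44 58 51 40 36.  K' ⊕ opad = 3b 31 2e 32 3b 2a 5c.
Inner input = (K'⊕ipad) ∥ m = 51 5b 44 58 51 40 36 ∥ 61 72 6f 7a.
Inner hash: sum = 81+91+68+88+81+64+54+97+114+111+122 = 971; mod 256 = 203 → cb.
Outer input = (K'⊕opad) ∥ inner = 3b 31 2e 32 3b 2a 5c ∥ cb.
Outer hash (tag): sum = 59+49+46+50+59+42+92+203 = 600; mod 256 = 88 → 58.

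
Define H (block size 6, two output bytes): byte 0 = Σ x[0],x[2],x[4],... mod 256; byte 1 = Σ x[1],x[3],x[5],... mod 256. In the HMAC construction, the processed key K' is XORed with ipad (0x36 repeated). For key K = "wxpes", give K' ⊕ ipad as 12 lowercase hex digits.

414e46534536

Key "wxpes" = 77 78 70 65 73 is 5 bytes ≤ B = 6; zero-pad to 6 bytes: K' = 77 78 70 65 73 00.
XOR each byte with 0x36: 77⊕36=41, 78⊕36=4e, 70⊕36=46, 65⊕36=53, 73⊕36=45, 00⊕36=36.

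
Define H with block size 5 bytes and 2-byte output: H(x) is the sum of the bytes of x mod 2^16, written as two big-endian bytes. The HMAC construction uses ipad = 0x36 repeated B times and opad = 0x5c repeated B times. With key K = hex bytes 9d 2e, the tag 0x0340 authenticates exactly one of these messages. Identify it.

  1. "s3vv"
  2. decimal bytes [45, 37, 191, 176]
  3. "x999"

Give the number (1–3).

Key hex bytes 9d 2e is 2 bytes ≤ B = 5; zero-pad to 5 bytes: K' = 9d 2e 00 00 00.
K' ⊕ ipad = ab 18 36 36 36; K' ⊕ opad = c1 72 5c 5c 5c.
m1: inner = H(ab 18 36 36 36 73 33 76 76) = 02 f7; tag = H(c1 72 5c 5c 5c 02 f7) = 0340 ← matches
m2: inner = H(ab 18 36 36 36 2d 25 bf b0) = 03 26; tag = H(c1 72 5c 5c 5c 03 26) = 0270
m3: inner = H(ab 18 36 36 36 78 39 39 39) = 02 88; tag = H(c1 72 5c 5c 5c 02 88) = 02d1

1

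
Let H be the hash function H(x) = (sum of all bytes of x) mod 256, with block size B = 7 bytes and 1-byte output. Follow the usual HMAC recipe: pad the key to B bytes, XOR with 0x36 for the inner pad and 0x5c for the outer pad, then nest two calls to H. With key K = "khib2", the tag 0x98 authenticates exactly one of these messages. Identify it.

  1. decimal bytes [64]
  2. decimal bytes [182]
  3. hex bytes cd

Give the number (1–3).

2

Key "khib2" = 6b 68 69 62 32 is 5 bytes ≤ B = 7; zero-pad to 7 bytes: K' = 6b 68 69 62 32 00 00.
K' ⊕ ipad = 5d 5e 5f 54 04 36 36; K' ⊕ opad = 37 34 35 3e 6e 5c 5c.
m1: inner = H(5d 5e 5f 54 04 36 36 40) = 1e; tag = H(37 34 35 3e 6e 5c 5c 1e) = 22
m2: inner = H(5d 5e 5f 54 04 36 36 b6) = 94; tag = H(37 34 35 3e 6e 5c 5c 94) = 98 ← matches
m3: inner = H(5d 5e 5f 54 04 36 36 cd) = ab; tag = H(37 34 35 3e 6e 5c 5c ab) = af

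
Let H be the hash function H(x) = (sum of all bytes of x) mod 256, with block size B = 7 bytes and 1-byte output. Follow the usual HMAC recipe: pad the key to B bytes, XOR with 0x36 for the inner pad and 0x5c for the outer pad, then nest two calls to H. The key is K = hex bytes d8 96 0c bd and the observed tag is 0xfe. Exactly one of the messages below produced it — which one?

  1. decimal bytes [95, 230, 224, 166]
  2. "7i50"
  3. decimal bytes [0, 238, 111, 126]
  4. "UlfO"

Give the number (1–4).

Key hex bytes d8 96 0c bd is 4 bytes ≤ B = 7; zero-pad to 7 bytes: K' = d8 96 0c bd 00 00 00.
K' ⊕ ipad = ee a0 3a 8b 36 36 36; K' ⊕ opad = 84 ca 50 e1 5c 5c 5c.
m1: inner = H(ee a0 3a 8b 36 36 36 5f e6 e0 a6) = c0; tag = H(84 ca 50 e1 5c 5c 5c c0) = 53
m2: inner = H(ee a0 3a 8b 36 36 36 37 69 35 30) = fa; tag = H(84 ca 50 e1 5c 5c 5c fa) = 8d
m3: inner = H(ee a0 3a 8b 36 36 36 00 ee 6f 7e) = d0; tag = H(84 ca 50 e1 5c 5c 5c d0) = 63
m4: inner = H(ee a0 3a 8b 36 36 36 55 6c 66 4f) = 6b; tag = H(84 ca 50 e1 5c 5c 5c 6b) = fe ← matches

4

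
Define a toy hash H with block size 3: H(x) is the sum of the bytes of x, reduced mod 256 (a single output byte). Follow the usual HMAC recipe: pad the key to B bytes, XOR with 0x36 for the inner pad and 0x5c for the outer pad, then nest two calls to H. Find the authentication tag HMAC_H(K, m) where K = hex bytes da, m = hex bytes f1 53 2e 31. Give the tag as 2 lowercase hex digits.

39

Key hex bytes da is 1 byte ≤ B = 3; zero-pad to 3 bytes: K' = da 00 00.
K' ⊕ ipad = ec 36 36.  K' ⊕ opad = 86 5c 5c.
Inner input = (K'⊕ipad) ∥ m = ec 36 36 ∥ f1 53 2e 31.
Inner hash: sum = 236+54+54+241+83+46+49 = 763; mod 256 = 251 → fb.
Outer input = (K'⊕opad) ∥ inner = 86 5c 5c ∥ fb.
Outer hash (tag): sum = 134+92+92+251 = 569; mod 256 = 57 → 39.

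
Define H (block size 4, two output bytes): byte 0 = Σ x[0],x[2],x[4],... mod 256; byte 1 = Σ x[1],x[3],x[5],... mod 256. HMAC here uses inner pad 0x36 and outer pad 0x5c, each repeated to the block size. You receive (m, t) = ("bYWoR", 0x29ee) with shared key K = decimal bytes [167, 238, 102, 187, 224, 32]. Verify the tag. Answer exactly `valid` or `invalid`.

Key decimal bytes [167, 238, 102, 187, 224, 32] = a7 ee 66 bb e0 20 is 6 bytes > B = 4, so hash it first: H(key) = ed c9, then zero-pad to 4 bytes: K' = ed c9 00 00.
K' ⊕ ipad = db ff 36 36; K' ⊕ opad = b1 95 5c 5c.
Inner hash: even-index sum = 540 mod 256 = 28; odd-index sum = 509 mod 256 = 253 → 1c fd.
Outer hash (recomputed tag): even-index sum = 297 mod 256 = 41; odd-index sum = 494 mod 256 = 238 → 29 ee.
Recomputed tag = 29ee; claimed = 29ee → match.

valid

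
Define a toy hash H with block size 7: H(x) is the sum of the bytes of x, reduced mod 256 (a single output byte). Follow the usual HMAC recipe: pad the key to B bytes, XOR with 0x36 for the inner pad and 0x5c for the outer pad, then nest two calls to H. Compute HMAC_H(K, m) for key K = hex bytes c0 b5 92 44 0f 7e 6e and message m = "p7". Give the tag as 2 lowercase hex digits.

Key hex bytes c0 b5 92 44 0f 7e 6e is exactly B = 7 bytes: K' = c0 b5 92 44 0f 7e 6e.
K' ⊕ ipad = f6 83 a4 72 39 48 58.  K' ⊕ opad = 9c e9 ce 18 53 22 32.
Inner input = (K'⊕ipad) ∥ m = f6 83 a4 72 39 48 58 ∥ 70 37.
Inner hash: sum = 246+131+164+114+57+72+88+112+55 = 1039; mod 256 = 15 → 0f.
Outer input = (K'⊕opad) ∥ inner = 9c e9 ce 18 53 22 32 ∥ 0f.
Outer hash (tag): sum = 156+233+206+24+83+34+50+15 = 801; mod 256 = 33 → 21.

21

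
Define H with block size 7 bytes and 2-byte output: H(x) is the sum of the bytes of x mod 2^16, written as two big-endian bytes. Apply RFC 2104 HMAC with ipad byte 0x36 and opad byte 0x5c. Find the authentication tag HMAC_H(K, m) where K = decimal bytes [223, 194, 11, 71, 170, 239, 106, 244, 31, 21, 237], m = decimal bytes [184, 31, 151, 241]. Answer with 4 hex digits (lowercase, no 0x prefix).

035a

Key decimal bytes [223, 194, 11, 71, 170, 239, 106, 244, 31, 21, 237] = df c2 0b 47 aa ef 6a f4 1f 15 ed is 11 bytes > B = 7, so hash it first: H(key) = 06 0b, then zero-pad to 7 bytes: K' = 06 0b 00 00 00 00 00.
K' ⊕ ipad = 30 3d 36 36 36 36 36.  K' ⊕ opad = 5a 57 5c 5c 5c 5c 5c.
Inner input = (K'⊕ipad) ∥ m = 30 3d 36 36 36 36 36 ∥ b8 1f 97 f1.
Inner hash: sum = 48+61+54+54+54+54+54+184+31+151+241 = 986 → 03 da.
Outer input = (K'⊕opad) ∥ inner = 5a 57 5c 5c 5c 5c 5c ∥ 03 da.
Outer hash (tag): sum = 90+87+92+92+92+92+92+3+218 = 858 → 03 5a.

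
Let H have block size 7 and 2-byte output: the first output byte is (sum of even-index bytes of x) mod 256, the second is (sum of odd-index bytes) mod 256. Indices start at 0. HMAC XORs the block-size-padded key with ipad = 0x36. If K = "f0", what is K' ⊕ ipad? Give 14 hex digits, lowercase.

Key "f0" = 66 30 is 2 bytes ≤ B = 7; zero-pad to 7 bytes: K' = 66 30 00 00 00 00 00.
XOR each byte with 0x36: 66⊕36=50, 30⊕36=06, 00⊕36=36, 00⊕36=36, 00⊕36=36, 00⊕36=36, 00⊕36=36.

50063636363636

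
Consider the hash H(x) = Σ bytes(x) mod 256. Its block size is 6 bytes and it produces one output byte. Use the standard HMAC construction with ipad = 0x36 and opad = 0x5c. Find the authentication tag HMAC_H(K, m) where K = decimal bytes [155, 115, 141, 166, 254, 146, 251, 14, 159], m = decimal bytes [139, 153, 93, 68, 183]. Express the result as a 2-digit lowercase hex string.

Key decimal bytes [155, 115, 141, 166, 254, 146, 251, 14, 159] = 9b 73 8d a6 fe 92 fb 0e 9f is 9 bytes > B = 6, so hash it first: H(key) = 79, then zero-pad to 6 bytes: K' = 79 00 00 00 00 00.
K' ⊕ ipad = 4f 36 36 36 36 36.  K' ⊕ opad = 25 5c 5c 5c 5c 5c.
Inner input = (K'⊕ipad) ∥ m = 4f 36 36 36 36 36 ∥ 8b 99 5d 44 b7.
Inner hash: sum = 79+54+54+54+54+54+139+153+93+68+183 = 985; mod 256 = 217 → d9.
Outer input = (K'⊕opad) ∥ inner = 25 5c 5c 5c 5c 5c ∥ d9.
Outer hash (tag): sum = 37+92+92+92+92+92+217 = 714; mod 256 = 202 → ca.

ca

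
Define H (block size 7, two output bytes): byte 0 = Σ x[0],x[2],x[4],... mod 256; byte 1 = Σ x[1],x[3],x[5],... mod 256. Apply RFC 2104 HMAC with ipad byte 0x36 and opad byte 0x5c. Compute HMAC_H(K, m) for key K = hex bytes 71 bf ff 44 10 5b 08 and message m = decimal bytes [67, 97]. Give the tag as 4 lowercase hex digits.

Key hex bytes 71 bf ff 44 10 5b 08 is exactly B = 7 bytes: K' = 71 bf ff 44 10 5b 08.
K' ⊕ ipad = 47 89 c9 72 26 6d 3e.  K' ⊕ opad = 2d e3 a3 18 4c 07 54.
Inner input = (K'⊕ipad) ∥ m = 47 89 c9 72 26 6d 3e ∥ 43 61.
Inner hash: even-index sum = 469 mod 256 = 213; odd-index sum = 427 mod 256 = 171 → d5 ab.
Outer input = (K'⊕opad) ∥ inner = 2d e3 a3 18 4c 07 54 ∥ d5 ab.
Outer hash (tag): even-index sum = 539 mod 256 = 27; odd-index sum = 471 mod 256 = 215 → 1b d7.

1bd7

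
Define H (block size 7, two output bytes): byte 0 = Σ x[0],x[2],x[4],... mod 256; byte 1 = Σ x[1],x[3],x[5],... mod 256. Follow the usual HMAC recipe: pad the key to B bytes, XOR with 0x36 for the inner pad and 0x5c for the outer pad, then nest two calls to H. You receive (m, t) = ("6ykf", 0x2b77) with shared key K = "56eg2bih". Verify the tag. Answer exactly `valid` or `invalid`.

Key "56eg2bih" = 35 36 65 67 32 62 69 68 is 8 bytes > B = 7, so hash it first: H(key) = 35 67, then zero-pad to 7 bytes: K' = 35 67 00 00 00 00 00.
K' ⊕ ipad = 03 51 36 36 36 36 36; K' ⊕ opad = 69 3b 5c 5c 5c 5c 5c.
Inner hash: even-index sum = 388 mod 256 = 132; odd-index sum = 350 mod 256 = 94 → 84 5e.
Outer hash (recomputed tag): even-index sum = 475 mod 256 = 219; odd-index sum = 375 mod 256 = 119 → db 77.
Recomputed tag = db77; claimed = 2b77 → mismatch.

invalid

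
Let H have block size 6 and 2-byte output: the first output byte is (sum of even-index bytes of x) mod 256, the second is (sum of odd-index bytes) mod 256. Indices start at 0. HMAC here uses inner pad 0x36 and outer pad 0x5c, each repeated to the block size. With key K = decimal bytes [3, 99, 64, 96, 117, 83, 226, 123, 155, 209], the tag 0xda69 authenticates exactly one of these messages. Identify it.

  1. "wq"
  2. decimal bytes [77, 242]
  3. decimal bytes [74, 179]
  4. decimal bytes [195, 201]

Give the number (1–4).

Key decimal bytes [3, 99, 64, 96, 117, 83, 226, 123, 155, 209] = 03 63 40 60 75 53 e2 7b 9b d1 is 10 bytes > B = 6, so hash it first: H(key) = 35 62, then zero-pad to 6 bytes: K' = 35 62 00 00 00 00.
K' ⊕ ipad = 03 54 36 36 36 36; K' ⊕ opad = 69 3e 5c 5c 5c 5c.
m1: inner = H(03 54 36 36 36 36 77 71) = e6 31; tag = H(69 3e 5c 5c 5c 5c e6 31) = 0727
m2: inner = H(03 54 36 36 36 36 4d f2) = bc b2; tag = H(69 3e 5c 5c 5c 5c bc b2) = dda8
m3: inner = H(03 54 36 36 36 36 4a b3) = b9 73; tag = H(69 3e 5c 5c 5c 5c b9 73) = da69 ← matches
m4: inner = H(03 54 36 36 36 36 c3 c9) = 32 89; tag = H(69 3e 5c 5c 5c 5c 32 89) = 537f

3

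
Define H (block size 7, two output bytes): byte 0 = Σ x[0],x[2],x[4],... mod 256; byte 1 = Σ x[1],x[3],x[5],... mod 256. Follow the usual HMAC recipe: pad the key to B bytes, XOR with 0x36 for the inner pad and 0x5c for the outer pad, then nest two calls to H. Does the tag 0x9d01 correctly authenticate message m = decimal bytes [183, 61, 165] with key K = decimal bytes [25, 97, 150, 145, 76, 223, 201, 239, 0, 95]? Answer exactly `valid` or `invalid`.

Key decimal bytes [25, 97, 150, 145, 76, 223, 201, 239, 0, 95] = 19 61 96 91 4c df c9 ef 00 5f is 10 bytes > B = 7, so hash it first: H(key) = c4 1f, then zero-pad to 7 bytes: K' = c4 1f 00 00 00 00 00.
K' ⊕ ipad = f2 29 36 36 36 36 36; K' ⊕ opad = 98 43 5c 5c 5c 5c 5c.
Inner hash: even-index sum = 465 mod 256 = 209; odd-index sum = 497 mod 256 = 241 → d1 f1.
Outer hash (recomputed tag): even-index sum = 669 mod 256 = 157; odd-index sum = 460 mod 256 = 204 → 9d cc.
Recomputed tag = 9dcc; claimed = 9d01 → mismatch.

invalid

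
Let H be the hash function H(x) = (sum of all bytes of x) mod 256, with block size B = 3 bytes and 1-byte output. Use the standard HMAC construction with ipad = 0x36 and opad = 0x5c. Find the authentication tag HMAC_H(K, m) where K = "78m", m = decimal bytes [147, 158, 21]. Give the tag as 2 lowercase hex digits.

Key "78m" = 37 38 6d is exactly B = 3 bytes: K' = 37 38 6d.
K' ⊕ ipad = 01 0e 5b.  K' ⊕ opad = 6b 64 31.
Inner input = (K'⊕ipad) ∥ m = 01 0e 5b ∥ 93 9e 15.
Inner hash: sum = 1+14+91+147+158+21 = 432; mod 256 = 176 → b0.
Outer input = (K'⊕opad) ∥ inner = 6b 64 31 ∥ b0.
Outer hash (tag): sum = 107+100+49+176 = 432; mod 256 = 176 → b0.

b0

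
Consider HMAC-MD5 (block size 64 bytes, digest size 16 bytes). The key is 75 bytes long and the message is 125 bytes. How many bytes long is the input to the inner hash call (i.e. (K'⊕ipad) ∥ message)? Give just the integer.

189

Key is 75 > 64 bytes, so it is hashed to 16 bytes then zero-padded to 64: |K'| = 64.
Inner input = (K'⊕ipad) ∥ m → 64 + 125 = 189 bytes.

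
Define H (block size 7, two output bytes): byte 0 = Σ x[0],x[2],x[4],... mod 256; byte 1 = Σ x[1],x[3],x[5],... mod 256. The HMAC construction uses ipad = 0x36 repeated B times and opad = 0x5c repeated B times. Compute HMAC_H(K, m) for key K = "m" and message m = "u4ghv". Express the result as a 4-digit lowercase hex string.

39ad

Key "m" = 6d is 1 byte ≤ B = 7; zero-pad to 7 bytes: K' = 6d 00 00 00 00 00 00.
K' ⊕ ipad = 5b 36 36 36 36 36 36.  K' ⊕ opad = 31 5c 5c 5c 5c 5c 5c.
Inner input = (K'⊕ipad) ∥ m = 5b 36 36 36 36 36 36 ∥ 75 34 67 68 76.
Inner hash: even-index sum = 409 mod 256 = 153; odd-index sum = 500 mod 256 = 244 → 99 f4.
Outer input = (K'⊕opad) ∥ inner = 31 5c 5c 5c 5c 5c 5c ∥ 99 f4.
Outer hash (tag): even-index sum = 569 mod 256 = 57; odd-index sum = 429 mod 256 = 173 → 39 ad.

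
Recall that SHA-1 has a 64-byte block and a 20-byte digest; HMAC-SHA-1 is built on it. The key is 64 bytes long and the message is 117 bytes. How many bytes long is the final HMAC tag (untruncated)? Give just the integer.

20

The tag is one SHA-1 digest: 20 bytes.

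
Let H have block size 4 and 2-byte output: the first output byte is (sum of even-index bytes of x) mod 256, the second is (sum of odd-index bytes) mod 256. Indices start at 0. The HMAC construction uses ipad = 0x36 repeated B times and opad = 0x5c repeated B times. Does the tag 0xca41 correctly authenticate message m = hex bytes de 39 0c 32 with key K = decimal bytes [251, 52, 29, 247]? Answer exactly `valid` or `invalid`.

valid

Key decimal bytes [251, 52, 29, 247] = fb 34 1d f7 is exactly B = 4 bytes: K' = fb 34 1d f7.
K' ⊕ ipad = cd 02 2b c1; K' ⊕ opad = a7 68 41 ab.
Inner hash: even-index sum = 482 mod 256 = 226; odd-index sum = 302 mod 256 = 46 → e2 2e.
Outer hash (recomputed tag): even-index sum = 458 mod 256 = 202; odd-index sum = 321 mod 256 = 65 → ca 41.
Recomputed tag = ca41; claimed = ca41 → match.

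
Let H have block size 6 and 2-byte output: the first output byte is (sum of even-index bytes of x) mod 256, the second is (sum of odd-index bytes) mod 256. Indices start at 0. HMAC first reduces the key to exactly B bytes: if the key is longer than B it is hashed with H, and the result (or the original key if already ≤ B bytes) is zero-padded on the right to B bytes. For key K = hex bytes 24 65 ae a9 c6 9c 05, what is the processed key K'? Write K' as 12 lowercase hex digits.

|K| = 7 > B = 6, so first hash the key.
H(K): even-index sum = 413 mod 256 = 157; odd-index sum = 426 mod 256 = 170 → 9d aa.
Zero-pad H(K) = 9d aa to 6 bytes: K' = 9d aa 00 00 00 00.

9daa00000000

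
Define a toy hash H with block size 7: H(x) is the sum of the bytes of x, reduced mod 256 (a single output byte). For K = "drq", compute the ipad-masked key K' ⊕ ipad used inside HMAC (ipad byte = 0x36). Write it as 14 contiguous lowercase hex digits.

Key "drq" = 64 72 71 is 3 bytes ≤ B = 7; zero-pad to 7 bytes: K' = 64 72 71 00 00 00 00.
XOR each byte with 0x36: 64⊕36=52, 72⊕36=44, 71⊕36=47, 00⊕36=36, 00⊕36=36, 00⊕36=36, 00⊕36=36.

52444736363636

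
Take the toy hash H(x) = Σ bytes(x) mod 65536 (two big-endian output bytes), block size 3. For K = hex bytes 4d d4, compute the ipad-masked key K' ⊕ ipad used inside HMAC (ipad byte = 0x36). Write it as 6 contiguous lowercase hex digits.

7be236

Key hex bytes 4d d4 is 2 bytes ≤ B = 3; zero-pad to 3 bytes: K' = 4d d4 00.
XOR each byte with 0x36: 4d⊕36=7b, d4⊕36=e2, 00⊕36=36.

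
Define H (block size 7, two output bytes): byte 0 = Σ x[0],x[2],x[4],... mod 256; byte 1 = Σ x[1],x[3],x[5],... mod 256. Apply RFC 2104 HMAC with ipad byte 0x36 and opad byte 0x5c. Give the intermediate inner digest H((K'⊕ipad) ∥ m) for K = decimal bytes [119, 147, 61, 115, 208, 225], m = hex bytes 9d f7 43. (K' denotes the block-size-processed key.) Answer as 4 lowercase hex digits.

Key decimal bytes [119, 147, 61, 115, 208, 225] = 77 93 3d 73 d0 e1 is 6 bytes ≤ B = 7; zero-pad to 7 bytes: K' = 77 93 3d 73 d0 e1 00.
K' ⊕ ipad = 41 a5 0b 45 e6 d7 36.
Inner input = 41 a5 0b 45 e6 d7 36 ∥ 9d f7 43.
Inner hash: even-index sum = 607 mod 256 = 95; odd-index sum = 673 mod 256 = 161 → 5f a1.

5fa1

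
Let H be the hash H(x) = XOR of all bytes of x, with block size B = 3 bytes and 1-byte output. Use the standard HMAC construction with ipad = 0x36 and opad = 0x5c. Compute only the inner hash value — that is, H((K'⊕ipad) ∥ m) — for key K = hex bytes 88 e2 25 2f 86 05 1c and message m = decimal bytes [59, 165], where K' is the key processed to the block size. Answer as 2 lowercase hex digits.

57

Key hex bytes 88 e2 25 2f 86 05 1c is 7 bytes > B = 3, so hash it first: H(key) = ff, then zero-pad to 3 bytes: K' = ff 00 00.
K' ⊕ ipad = c9 36 36.
Inner input = c9 36 36 ∥ 3b a5.
Inner hash: XOR c9⊕36⊕36⊕3b⊕a5 = 57.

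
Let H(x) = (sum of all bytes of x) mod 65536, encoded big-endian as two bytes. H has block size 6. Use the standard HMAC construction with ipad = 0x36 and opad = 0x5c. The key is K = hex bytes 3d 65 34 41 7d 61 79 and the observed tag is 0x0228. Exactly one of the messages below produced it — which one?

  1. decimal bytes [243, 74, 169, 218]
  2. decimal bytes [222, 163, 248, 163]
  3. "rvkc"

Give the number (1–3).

1

Key hex bytes 3d 65 34 41 7d 61 79 is 7 bytes > B = 6, so hash it first: H(key) = 02 6e, then zero-pad to 6 bytes: K' = 02 6e 00 00 00 00.
K' ⊕ ipad = 34 58 36 36 36 36; K' ⊕ opad = 5e 32 5c 5c 5c 5c.
m1: inner = H(34 58 36 36 36 36 f3 4a a9 da) = 04 24; tag = H(5e 32 5c 5c 5c 5c 04 24) = 0228 ← matches
m2: inner = H(34 58 36 36 36 36 de a3 f8 a3) = 04 80; tag = H(5e 32 5c 5c 5c 5c 04 80) = 0284
m3: inner = H(34 58 36 36 36 36 72 76 6b 63) = 03 1a; tag = H(5e 32 5c 5c 5c 5c 03 1a) = 021d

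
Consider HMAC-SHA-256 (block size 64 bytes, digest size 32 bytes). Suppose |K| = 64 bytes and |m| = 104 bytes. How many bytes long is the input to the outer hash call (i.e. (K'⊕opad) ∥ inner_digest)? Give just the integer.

Key is 64 ≤ 64 bytes, zero-padded: |K'| = 64.
Outer input = (K'⊕opad) ∥ H(inner) → 64 + 32 = 96 bytes.

96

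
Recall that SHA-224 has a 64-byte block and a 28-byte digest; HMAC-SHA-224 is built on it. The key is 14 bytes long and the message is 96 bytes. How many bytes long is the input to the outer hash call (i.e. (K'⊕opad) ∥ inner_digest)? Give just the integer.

Key is 14 ≤ 64 bytes, zero-padded: |K'| = 64.
Outer input = (K'⊕opad) ∥ H(inner) → 64 + 28 = 92 bytes.

92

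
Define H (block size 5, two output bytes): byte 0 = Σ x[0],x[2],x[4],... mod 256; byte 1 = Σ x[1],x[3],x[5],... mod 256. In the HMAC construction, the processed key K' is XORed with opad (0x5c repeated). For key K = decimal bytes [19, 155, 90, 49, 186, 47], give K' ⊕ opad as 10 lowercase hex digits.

Key decimal bytes [19, 155, 90, 49, 186, 47] = 13 9b 5a 31 ba 2f is 6 bytes > B = 5, so hash it first: H(key) = 27 fb, then zero-pad to 5 bytes: K' = 27 fb 00 00 00.
XOR each byte with 0x5c: 27⊕5c=7b, fb⊕5c=a7, 00⊕5c=5c, 00⊕5c=5c, 00⊕5c=5c.

7ba75c5c5c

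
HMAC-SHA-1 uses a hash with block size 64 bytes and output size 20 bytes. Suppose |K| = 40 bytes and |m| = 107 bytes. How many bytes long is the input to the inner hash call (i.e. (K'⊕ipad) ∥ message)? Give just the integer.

Key is 40 ≤ 64 bytes, zero-padded: |K'| = 64.
Inner input = (K'⊕ipad) ∥ m → 64 + 107 = 171 bytes.

171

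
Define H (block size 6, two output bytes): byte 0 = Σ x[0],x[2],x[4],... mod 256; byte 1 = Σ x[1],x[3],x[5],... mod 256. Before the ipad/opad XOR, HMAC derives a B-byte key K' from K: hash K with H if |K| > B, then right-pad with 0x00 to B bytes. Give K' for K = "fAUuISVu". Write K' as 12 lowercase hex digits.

|K| = 8 > B = 6, so first hash the key.
H(K): even-index sum = 346 mod 256 = 90; odd-index sum = 382 mod 256 = 126 → 5a 7e.
Zero-pad H(K) = 5a 7e to 6 bytes: K' = 5a 7e 00 00 00 00.

5a7e00000000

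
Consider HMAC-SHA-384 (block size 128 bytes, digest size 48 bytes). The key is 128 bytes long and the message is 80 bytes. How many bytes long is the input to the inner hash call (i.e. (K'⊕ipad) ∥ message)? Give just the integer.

Key is 128 ≤ 128 bytes, zero-padded: |K'| = 128.
Inner input = (K'⊕ipad) ∥ m → 128 + 80 = 208 bytes.

208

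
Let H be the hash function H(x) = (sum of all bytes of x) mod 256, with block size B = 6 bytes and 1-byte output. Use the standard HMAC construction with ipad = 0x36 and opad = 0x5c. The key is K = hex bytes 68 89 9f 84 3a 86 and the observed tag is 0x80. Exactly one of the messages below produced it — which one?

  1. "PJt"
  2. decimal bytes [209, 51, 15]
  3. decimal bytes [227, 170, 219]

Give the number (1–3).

Key hex bytes 68 89 9f 84 3a 86 is exactly B = 6 bytes: K' = 68 89 9f 84 3a 86.
K' ⊕ ipad = 5e bf a9 b2 0c b0; K' ⊕ opad = 34 d5 c3 d8 66 da.
m1: inner = H(5e bf a9 b2 0c b0 50 4a 74) = 42; tag = H(34 d5 c3 d8 66 da 42) = 26
m2: inner = H(5e bf a9 b2 0c b0 d1 33 0f) = 47; tag = H(34 d5 c3 d8 66 da 47) = 2b
m3: inner = H(5e bf a9 b2 0c b0 e3 aa db) = 9c; tag = H(34 d5 c3 d8 66 da 9c) = 80 ← matches

3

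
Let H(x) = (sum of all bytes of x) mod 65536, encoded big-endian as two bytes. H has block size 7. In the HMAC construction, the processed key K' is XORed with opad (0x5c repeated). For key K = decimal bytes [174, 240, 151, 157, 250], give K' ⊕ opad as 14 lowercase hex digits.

f2accbc1a65c5c

Key decimal bytes [174, 240, 151, 157, 250] = ae f0 97 9d fa is 5 bytes ≤ B = 7; zero-pad to 7 bytes: K' = ae f0 97 9d fa 00 00.
XOR each byte with 0x5c: ae⊕5c=f2, f0⊕5c=ac, 97⊕5c=cb, 9d⊕5c=c1, fa⊕5c=a6, 00⊕5c=5c, 00⊕5c=5c.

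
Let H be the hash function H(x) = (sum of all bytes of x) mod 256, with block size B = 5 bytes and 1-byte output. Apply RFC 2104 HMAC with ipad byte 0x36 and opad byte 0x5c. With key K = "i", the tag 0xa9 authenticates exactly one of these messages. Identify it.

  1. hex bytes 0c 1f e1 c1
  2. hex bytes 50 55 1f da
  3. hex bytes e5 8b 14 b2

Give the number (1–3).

1

Key "i" = 69 is 1 byte ≤ B = 5; zero-pad to 5 bytes: K' = 69 00 00 00 00.
K' ⊕ ipad = 5f 36 36 36 36; K' ⊕ opad = 35 5c 5c 5c 5c.
m1: inner = H(5f 36 36 36 36 0c 1f e1 c1) = 04; tag = H(35 5c 5c 5c 5c 04) = a9 ← matches
m2: inner = H(5f 36 36 36 36 50 55 1f da) = d5; tag = H(35 5c 5c 5c 5c d5) = 7a
m3: inner = H(5f 36 36 36 36 e5 8b 14 b2) = 6d; tag = H(35 5c 5c 5c 5c 6d) = 12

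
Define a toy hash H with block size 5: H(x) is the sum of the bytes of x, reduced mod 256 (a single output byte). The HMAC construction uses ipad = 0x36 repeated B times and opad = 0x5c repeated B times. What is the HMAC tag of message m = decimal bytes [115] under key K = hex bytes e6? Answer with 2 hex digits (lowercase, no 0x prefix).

Key hex bytes e6 is 1 byte ≤ B = 5; zero-pad to 5 bytes: K' = e6 00 00 00 00.
K' ⊕ ipad = d0 36 36 36 36.  K' ⊕ opad = ba 5c 5c 5c 5c.
Inner input = (K'⊕ipad) ∥ m = d0 36 36 36 36 ∥ 73.
Inner hash: sum = 208+54+54+54+54+115 = 539; mod 256 = 27 → 1b.
Outer input = (K'⊕opad) ∥ inner = ba 5c 5c 5c 5c ∥ 1b.
Outer hash (tag): sum = 186+92+92+92+92+27 = 581; mod 256 = 69 → 45.

45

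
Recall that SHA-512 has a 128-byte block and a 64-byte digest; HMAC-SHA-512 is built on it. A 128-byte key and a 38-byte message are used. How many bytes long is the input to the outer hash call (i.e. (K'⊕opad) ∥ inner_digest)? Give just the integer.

Key is 128 ≤ 128 bytes, zero-padded: |K'| = 128.
Outer input = (K'⊕opad) ∥ H(inner) → 128 + 64 = 192 bytes.

192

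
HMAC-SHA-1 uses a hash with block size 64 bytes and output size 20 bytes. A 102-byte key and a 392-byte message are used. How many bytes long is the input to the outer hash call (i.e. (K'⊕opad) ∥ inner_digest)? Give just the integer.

84

Key is 102 > 64 bytes, so it is hashed to 20 bytes then zero-padded to 64: |K'| = 64.
Outer input = (K'⊕opad) ∥ H(inner) → 64 + 20 = 84 bytes.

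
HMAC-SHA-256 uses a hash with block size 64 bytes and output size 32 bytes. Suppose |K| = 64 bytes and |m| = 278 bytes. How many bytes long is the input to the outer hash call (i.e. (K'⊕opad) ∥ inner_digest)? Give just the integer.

Key is 64 ≤ 64 bytes, zero-padded: |K'| = 64.
Outer input = (K'⊕opad) ∥ H(inner) → 64 + 32 = 96 bytes.

96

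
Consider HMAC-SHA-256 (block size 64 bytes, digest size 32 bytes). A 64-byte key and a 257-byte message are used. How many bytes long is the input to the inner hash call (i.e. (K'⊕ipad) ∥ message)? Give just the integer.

Key is 64 ≤ 64 bytes, zero-padded: |K'| = 64.
Inner input = (K'⊕ipad) ∥ m → 64 + 257 = 321 bytes.

321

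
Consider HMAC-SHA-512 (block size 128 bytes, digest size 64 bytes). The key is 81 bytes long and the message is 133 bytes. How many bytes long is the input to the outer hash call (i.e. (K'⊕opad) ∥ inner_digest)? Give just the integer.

Key is 81 ≤ 128 bytes, zero-padded: |K'| = 128.
Outer input = (K'⊕opad) ∥ H(inner) → 128 + 64 = 192 bytes.

192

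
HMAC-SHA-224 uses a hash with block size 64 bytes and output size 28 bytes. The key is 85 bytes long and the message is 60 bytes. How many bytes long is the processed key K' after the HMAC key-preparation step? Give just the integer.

64

Key is 85 > 64 bytes, so it is hashed to 28 bytes then zero-padded to 64: |K'| = 64.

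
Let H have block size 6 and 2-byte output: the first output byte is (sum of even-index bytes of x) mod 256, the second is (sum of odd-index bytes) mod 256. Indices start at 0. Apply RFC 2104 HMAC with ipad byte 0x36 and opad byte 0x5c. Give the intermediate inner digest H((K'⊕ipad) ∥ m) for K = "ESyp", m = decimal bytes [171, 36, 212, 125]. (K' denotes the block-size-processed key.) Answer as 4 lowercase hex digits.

7782

Key "ESyp" = 45 53 79 70 is 4 bytes ≤ B = 6; zero-pad to 6 bytes: K' = 45 53 79 70 00 00.
K' ⊕ ipad = 73 65 4f 46 36 36.
Inner input = 73 65 4f 46 36 36 ∥ ab 24 d4 7d.
Inner hash: even-index sum = 631 mod 256 = 119; odd-index sum = 386 mod 256 = 130 → 77 82.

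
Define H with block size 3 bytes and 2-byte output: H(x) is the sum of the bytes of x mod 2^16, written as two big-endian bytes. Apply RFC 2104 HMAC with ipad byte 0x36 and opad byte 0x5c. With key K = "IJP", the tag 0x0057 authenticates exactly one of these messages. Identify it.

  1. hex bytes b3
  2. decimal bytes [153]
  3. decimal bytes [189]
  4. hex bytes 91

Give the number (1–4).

Key "IJP" = 49 4a 50 is exactly B = 3 bytes: K' = 49 4a 50.
K' ⊕ ipad = 7f 7c 66; K' ⊕ opad = 15 16 0c.
m1: inner = H(7f 7c 66 b3) = 02 14; tag = H(15 16 0c 02 14) = 004d
m2: inner = H(7f 7c 66 99) = 01 fa; tag = H(15 16 0c 01 fa) = 0132
m3: inner = H(7f 7c 66 bd) = 02 1e; tag = H(15 16 0c 02 1e) = 0057 ← matches
m4: inner = H(7f 7c 66 91) = 01 f2; tag = H(15 16 0c 01 f2) = 012a

3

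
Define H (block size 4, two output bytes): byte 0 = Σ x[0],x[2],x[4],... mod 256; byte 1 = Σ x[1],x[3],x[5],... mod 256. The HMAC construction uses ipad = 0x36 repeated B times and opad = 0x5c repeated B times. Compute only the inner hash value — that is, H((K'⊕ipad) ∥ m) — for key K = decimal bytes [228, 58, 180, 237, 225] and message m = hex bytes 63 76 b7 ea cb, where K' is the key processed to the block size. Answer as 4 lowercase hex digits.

Key decimal bytes [228, 58, 180, 237, 225] = e4 3a b4 ed e1 is 5 bytes > B = 4, so hash it first: H(key) = 79 27, then zero-pad to 4 bytes: K' = 79 27 00 00.
K' ⊕ ipad = 4f 11 36 36.
Inner input = 4f 11 36 36 ∥ 63 76 b7 ea cb.
Inner hash: even-index sum = 618 mod 256 = 106; odd-index sum = 423 mod 256 = 167 → 6a a7.

6aa7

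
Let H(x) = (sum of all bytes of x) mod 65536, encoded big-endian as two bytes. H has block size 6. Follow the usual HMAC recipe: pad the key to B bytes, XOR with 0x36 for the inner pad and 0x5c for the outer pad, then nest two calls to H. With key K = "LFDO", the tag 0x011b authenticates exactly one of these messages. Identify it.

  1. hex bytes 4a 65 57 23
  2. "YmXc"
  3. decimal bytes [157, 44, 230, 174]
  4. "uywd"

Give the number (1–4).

Key "LFDO" = 4c 46 44 4f is 4 bytes ≤ B = 6; zero-pad to 6 bytes: K' = 4c 46 44 4f 00 00.
K' ⊕ ipad = 7a 70 72 79 36 36; K' ⊕ opad = 10 1a 18 13 5c 5c.
m1: inner = H(7a 70 72 79 36 36 4a 65 57 23) = 03 6a; tag = H(10 1a 18 13 5c 5c 03 6a) = 017a
m2: inner = H(7a 70 72 79 36 36 59 6d 58 63) = 03 c2; tag = H(10 1a 18 13 5c 5c 03 c2) = 01d2
m3: inner = H(7a 70 72 79 36 36 9d 2c e6 ae) = 04 9e; tag = H(10 1a 18 13 5c 5c 04 9e) = 01af
m4: inner = H(7a 70 72 79 36 36 75 79 77 64) = 04 0a; tag = H(10 1a 18 13 5c 5c 04 0a) = 011b ← matches

4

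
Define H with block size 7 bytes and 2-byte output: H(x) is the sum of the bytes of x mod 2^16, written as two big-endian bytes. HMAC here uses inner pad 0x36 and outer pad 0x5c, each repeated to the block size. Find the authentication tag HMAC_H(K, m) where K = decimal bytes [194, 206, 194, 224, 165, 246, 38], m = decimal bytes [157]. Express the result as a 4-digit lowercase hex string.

Key decimal bytes [194, 206, 194, 224, 165, 246, 38] = c2 ce c2 e0 a5 f6 26 is exactly B = 7 bytes: K' = c2 ce c2 e0 a5 f6 26.
K' ⊕ ipad = f4 f8 f4 d6 93 c0 10.  K' ⊕ opad = 9e 92 9e bc f9 aa 7a.
Inner input = (K'⊕ipad) ∥ m = f4 f8 f4 d6 93 c0 10 ∥ 9d.
Inner hash: sum = 244+248+244+214+147+192+16+157 = 1462 → 05 b6.
Outer input = (K'⊕opad) ∥ inner = 9e 92 9e bc f9 aa 7a ∥ 05 b6.
Outer hash (tag): sum = 158+146+158+188+249+170+122+5+182 = 1378 → 05 62.

0562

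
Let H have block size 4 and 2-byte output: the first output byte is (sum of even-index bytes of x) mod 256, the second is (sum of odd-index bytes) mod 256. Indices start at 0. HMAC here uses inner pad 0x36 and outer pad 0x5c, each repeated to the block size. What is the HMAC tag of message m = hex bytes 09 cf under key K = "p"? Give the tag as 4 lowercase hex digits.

0df3

Key "p" = 70 is 1 byte ≤ B = 4; zero-pad to 4 bytes: K' = 70 00 00 00.
K' ⊕ ipad = 46 36 36 36.  K' ⊕ opad = 2c 5c 5c 5c.
Inner input = (K'⊕ipad) ∥ m = 46 36 36 36 ∥ 09 cf.
Inner hash: even-index sum = 133 mod 256 = 133; odd-index sum = 315 mod 256 = 59 → 85 3b.
Outer input = (K'⊕opad) ∥ inner = 2c 5c 5c 5c ∥ 85 3b.
Outer hash (tag): even-index sum = 269 mod 256 = 13; odd-index sum = 243 mod 256 = 243 → 0d f3.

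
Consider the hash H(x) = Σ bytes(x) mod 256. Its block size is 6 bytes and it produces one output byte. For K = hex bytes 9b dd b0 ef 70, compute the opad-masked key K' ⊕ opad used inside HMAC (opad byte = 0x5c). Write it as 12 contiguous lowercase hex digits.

c781ecb32c5c

Key hex bytes 9b dd b0 ef 70 is 5 bytes ≤ B = 6; zero-pad to 6 bytes: K' = 9b dd b0 ef 70 00.
XOR each byte with 0x5c: 9b⊕5c=c7, dd⊕5c=81, b0⊕5c=ec, ef⊕5c=b3, 70⊕5c=2c, 00⊕5c=5c.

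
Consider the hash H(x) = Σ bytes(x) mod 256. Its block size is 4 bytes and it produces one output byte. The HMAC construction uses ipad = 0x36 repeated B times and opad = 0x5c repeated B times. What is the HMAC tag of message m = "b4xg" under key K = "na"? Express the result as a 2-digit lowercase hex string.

b7

Key "na" = 6e 61 is 2 bytes ≤ B = 4; zero-pad to 4 bytes: K' = 6e 61 00 00.
K' ⊕ ipad = 58 57 36 36.  K' ⊕ opad = 32 3d 5c 5c.
Inner input = (K'⊕ipad) ∥ m = 58 57 36 36 ∥ 62 34 78 67.
Inner hash: sum = 88+87+54+54+98+52+120+103 = 656; mod 256 = 144 → 90.
Outer input = (K'⊕opad) ∥ inner = 32 3d 5c 5c ∥ 90.
Outer hash (tag): sum = 50+61+92+92+144 = 439; mod 256 = 183 → b7.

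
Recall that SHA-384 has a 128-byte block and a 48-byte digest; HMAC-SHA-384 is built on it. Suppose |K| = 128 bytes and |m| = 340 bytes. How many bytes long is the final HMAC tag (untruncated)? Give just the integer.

48

The tag is one SHA-384 digest: 48 bytes.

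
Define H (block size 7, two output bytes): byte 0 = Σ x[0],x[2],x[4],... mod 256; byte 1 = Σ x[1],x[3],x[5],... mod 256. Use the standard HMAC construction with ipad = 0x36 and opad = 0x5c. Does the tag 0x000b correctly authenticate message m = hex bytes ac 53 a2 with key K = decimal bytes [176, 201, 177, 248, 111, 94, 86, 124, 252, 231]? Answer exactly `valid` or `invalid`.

Key decimal bytes [176, 201, 177, 248, 111, 94, 86, 124, 252, 231] = b0 c9 b1 f8 6f 5e 56 7c fc e7 is 10 bytes > B = 7, so hash it first: H(key) = 22 82, then zero-pad to 7 bytes: K' = 22 82 00 00 00 00 00.
K' ⊕ ipad = 14 b4 36 36 36 36 36; K' ⊕ opad = 7e de 5c 5c 5c 5c 5c.
Inner hash: even-index sum = 265 mod 256 = 9; odd-index sum = 622 mod 256 = 110 → 09 6e.
Outer hash (recomputed tag): even-index sum = 512 mod 256 = 0; odd-index sum = 415 mod 256 = 159 → 00 9f.
Recomputed tag = 009f; claimed = 000b → mismatch.

invalid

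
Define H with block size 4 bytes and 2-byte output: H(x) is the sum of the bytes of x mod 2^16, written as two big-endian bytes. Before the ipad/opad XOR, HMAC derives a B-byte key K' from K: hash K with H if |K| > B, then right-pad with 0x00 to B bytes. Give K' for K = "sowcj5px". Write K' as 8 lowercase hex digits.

|K| = 8 > B = 4, so first hash the key.
H(K): sum = 115+111+119+99+106+53+112+120 = 835 → 03 43.
Zero-pad H(K) = 03 43 to 4 bytes: K' = 03 43 00 00.

03430000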